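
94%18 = 4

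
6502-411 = 6091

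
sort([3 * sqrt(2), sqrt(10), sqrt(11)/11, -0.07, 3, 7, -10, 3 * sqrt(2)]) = [-10, -0.07, sqrt(11)/11, 3, sqrt(10), 3 * sqrt(2), 3 * sqrt(2), 7]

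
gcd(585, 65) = 65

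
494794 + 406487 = 901281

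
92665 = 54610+38055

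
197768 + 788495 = 986263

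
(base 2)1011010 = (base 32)2q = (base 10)90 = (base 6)230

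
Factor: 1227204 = 2^2*3^3*11^1*1033^1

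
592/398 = 1+97/199 ≈ 1.49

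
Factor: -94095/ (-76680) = 2^ (-3) * 17^1 * 41^1 * 71^ (-1) = 697/568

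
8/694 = 4/347≈0.0115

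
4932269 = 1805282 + 3126987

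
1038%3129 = 1038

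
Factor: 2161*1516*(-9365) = -1*2^2*5^1*379^1*1873^1*2161^1 = -30680451740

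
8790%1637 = 605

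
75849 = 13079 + 62770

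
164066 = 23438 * 7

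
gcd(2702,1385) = 1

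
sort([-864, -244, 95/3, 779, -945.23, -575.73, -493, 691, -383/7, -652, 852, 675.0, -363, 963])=[-945.23, -864, -652, -575.73, -493, -363, -244, -383/7, 95/3, 675.0, 691, 779, 852, 963]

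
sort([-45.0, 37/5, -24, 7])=[-45.0, -24, 7, 37/5]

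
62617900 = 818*76550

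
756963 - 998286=-241323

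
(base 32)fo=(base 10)504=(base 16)1f8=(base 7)1320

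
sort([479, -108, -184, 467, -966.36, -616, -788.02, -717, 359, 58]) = [-966.36, -788.02, -717, -616, -184, -108, 58, 359, 467, 479]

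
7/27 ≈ 0.259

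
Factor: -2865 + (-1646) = -1*13^1*347^1 = -4511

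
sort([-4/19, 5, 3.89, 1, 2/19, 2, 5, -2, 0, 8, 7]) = [-2, -4/19, 0, 2/19, 1, 2, 3.89, 5, 5, 7, 8]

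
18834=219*86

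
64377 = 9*7153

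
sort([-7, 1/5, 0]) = [-7, 0, 1/5]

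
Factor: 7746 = 2^1*3^1*1291^1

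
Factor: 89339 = 41^1 * 2179^1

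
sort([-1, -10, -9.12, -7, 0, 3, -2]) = [-10, -9.12, -7, -2, -1, 0, 3]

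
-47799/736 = -64 - 695/736 ≈ -64.94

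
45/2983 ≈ 0.0151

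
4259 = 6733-2474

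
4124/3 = 1374+2/3 ≈ 1374.67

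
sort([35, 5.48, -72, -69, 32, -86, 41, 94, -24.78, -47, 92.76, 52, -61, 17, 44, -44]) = [-86, -72, -69, -61, -47, -44, -24.78, 5.48, 17, 32, 35, 41, 44, 52, 92.76, 94]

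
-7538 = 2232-9770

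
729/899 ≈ 0.811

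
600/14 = 42 + 6/7 ≈ 42.86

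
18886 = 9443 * 2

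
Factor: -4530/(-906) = 5^1 = 5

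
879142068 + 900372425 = 1779514493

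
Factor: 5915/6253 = 5^1*7^1*37^(-1) = 35/37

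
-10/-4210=1/421≈0.00238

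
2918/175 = 16+118/175 ≈ 16.67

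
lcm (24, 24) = 24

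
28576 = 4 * 7144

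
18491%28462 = 18491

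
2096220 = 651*3220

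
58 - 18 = 40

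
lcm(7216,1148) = 50512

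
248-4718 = -4470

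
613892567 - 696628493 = -82735926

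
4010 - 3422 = 588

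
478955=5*95791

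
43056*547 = 23551632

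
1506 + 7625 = 9131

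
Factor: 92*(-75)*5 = -1*2^2*3^1*5^3*23^1 = -34500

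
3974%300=74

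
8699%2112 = 251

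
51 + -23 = 28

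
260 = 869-609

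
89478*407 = 36417546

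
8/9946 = 4/4973≈0.000804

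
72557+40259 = 112816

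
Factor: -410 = -1 * 2^1 * 5^1 * 41^1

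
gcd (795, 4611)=159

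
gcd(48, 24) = 24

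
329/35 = 47/5 = 9.40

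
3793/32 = 118 + 17/32 ≈ 118.53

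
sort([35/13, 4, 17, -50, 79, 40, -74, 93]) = [-74, -50, 35/13, 4, 17, 40, 79, 93]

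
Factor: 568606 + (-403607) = 164999^1 = 164999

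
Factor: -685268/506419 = -1 * 2^2 * 37^(-1) * 13687^(-1) * 171317^1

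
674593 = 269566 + 405027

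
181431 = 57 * 3183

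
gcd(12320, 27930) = 70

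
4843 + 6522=11365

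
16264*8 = 130112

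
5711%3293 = 2418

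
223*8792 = 1960616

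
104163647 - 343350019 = -239186372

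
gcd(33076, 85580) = 4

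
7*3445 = 24115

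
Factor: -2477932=-1 * 2^2 * 227^1 * 2729^1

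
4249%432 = 361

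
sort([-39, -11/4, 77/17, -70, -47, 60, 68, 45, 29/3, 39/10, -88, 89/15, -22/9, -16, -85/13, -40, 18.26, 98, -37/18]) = [-88, -70, -47, -40, -39, -16, -85/13, -11/4, -22/9, -37/18, 39/10, 77/17, 89/15, 29/3, 18.26, 45, 60, 68, 98]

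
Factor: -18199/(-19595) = 5^(-1)*3919^(-1)*18199^1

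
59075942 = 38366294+20709648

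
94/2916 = 47/1458 ≈ 0.0322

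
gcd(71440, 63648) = 16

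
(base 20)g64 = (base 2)1100101111100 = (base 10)6524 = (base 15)1dee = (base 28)890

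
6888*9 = 61992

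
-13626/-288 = 757/16 ≈ 47.31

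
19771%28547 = 19771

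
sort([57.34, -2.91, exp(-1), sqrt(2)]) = [-2.91, exp(-1), sqrt(2), 57.34]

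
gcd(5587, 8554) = 1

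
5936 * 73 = 433328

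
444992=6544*68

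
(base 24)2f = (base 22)2j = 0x3f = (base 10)63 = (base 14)47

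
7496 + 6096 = 13592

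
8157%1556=377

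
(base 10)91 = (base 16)5b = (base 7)160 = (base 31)2t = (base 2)1011011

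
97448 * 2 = 194896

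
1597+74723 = 76320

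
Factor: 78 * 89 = 2^1 * 3^1 * 13^1 * 89^1 = 6942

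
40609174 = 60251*674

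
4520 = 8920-4400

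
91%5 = 1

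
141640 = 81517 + 60123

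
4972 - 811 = 4161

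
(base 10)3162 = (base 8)6132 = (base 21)73c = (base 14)121c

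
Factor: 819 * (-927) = -1 * 3^4 * 7^1 * 13^1 * 103^1 = -759213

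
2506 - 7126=-4620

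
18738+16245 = 34983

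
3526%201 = 109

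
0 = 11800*0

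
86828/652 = 21707/163 ≈ 133.17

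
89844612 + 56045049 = 145889661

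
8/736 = 1/92 ≈ 0.0109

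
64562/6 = 10760 + 1/3 ≈ 10760.33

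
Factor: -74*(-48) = 2^5*3^1*37^1 = 3552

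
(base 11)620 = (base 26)12k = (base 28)qk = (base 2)1011101100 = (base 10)748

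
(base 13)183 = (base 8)424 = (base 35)7v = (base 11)231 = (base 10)276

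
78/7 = 11 + 1/7≈11.14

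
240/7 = 34 + 2/7≈34.29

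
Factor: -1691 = -1*19^1*89^1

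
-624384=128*(-4878)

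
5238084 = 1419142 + 3818942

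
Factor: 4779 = 3^4*59^1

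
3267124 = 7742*422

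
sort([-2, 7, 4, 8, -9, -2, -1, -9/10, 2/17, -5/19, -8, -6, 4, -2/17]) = [-9, -8, -6, -2, -2, -1, -9/10, -5/19, -2/17, 2/17, 4, 4, 7, 8]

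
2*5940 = 11880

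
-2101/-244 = 8 + 149/244 ≈ 8.61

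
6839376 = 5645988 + 1193388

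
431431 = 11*39221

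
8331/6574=1+1757/6574 ≈ 1.27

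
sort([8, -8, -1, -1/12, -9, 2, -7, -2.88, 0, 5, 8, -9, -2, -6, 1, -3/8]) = [-9, -9, -8, -7, -6, -2.88, -2, -1, -3/8, -1/12, 0, 1, 2, 5, 8, 8]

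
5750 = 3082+2668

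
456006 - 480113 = -24107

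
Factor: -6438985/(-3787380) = 2^(-2)*3^(-2)*7^1*53^(-1)*397^(-1)*183971^1 = 1287797/757476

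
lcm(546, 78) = 546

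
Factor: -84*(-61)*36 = 2^4*3^3*7^1*61^1 = 184464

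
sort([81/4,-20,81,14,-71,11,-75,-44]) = [-75,-71,-44,-20,11,14,81/4,81]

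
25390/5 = 5078 = 5078.00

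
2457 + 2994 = 5451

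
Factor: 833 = 7^2 * 17^1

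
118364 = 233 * 508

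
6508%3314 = 3194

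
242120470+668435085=910555555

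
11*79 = 869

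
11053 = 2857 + 8196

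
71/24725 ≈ 0.00287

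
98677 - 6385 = 92292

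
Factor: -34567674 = -1*2^1*3^1*41^1*83^1*1693^1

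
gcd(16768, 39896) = 8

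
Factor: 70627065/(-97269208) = -1 * 2^(-3) * 3^1 * 5^1 * 19^(-1) * 23^(-1) * 457^1 * 10303^1 * 27823^(-1)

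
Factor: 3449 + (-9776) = -1*3^2*19^1*37^1 = -6327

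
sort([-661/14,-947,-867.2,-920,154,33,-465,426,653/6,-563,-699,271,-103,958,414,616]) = [-947,-920,-867.2,-699,-563,-465,-103,-661/14,33,653/6,154,271,414,426,616,958]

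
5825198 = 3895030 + 1930168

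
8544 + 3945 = 12489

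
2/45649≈0.0000438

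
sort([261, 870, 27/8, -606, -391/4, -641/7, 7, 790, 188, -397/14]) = [-606, -391/4, -641/7, -397/14, 27/8, 7, 188, 261, 790, 870]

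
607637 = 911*667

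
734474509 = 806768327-72293818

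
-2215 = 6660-8875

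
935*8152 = 7622120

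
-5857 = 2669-8526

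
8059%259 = 30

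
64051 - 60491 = 3560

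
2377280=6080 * 391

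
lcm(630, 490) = 4410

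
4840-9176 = -4336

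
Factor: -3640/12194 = -1*2^2*5^1*67^(-1) = -20/67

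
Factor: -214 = -1 * 2^1 * 107^1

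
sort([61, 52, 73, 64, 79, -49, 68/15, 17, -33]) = [-49, -33, 68/15, 17, 52, 61, 64, 73, 79]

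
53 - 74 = -21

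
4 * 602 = 2408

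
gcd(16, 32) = 16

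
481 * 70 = 33670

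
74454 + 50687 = 125141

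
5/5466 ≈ 0.000915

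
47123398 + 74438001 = 121561399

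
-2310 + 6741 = 4431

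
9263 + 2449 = 11712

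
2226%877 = 472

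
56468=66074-9606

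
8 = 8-0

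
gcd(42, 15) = 3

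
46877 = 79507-32630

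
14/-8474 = -7/4237 ≈ -0.00165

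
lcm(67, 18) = 1206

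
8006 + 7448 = 15454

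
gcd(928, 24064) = 32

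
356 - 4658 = -4302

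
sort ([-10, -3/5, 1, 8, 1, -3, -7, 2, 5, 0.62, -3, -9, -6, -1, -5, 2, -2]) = [-10, -9, -7, -6, -5, -3, -3, -2, -1, -3/5, 0.62, 1, 1, 2, 2, 5, 8]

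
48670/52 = 935+25/26 ≈ 935.96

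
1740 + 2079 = 3819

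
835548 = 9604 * 87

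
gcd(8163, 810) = 9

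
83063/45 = 1845 + 38/45 ≈ 1845.84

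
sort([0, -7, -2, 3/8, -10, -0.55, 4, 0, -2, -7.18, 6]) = [-10, -7.18, -7, -2, -2, -0.55, 0, 0, 3/8, 4, 6]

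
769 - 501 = 268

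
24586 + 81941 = 106527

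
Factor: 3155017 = 3155017^1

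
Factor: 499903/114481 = 239^(-1)*479^(-1)*499903^1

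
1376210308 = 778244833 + 597965475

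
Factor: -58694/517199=-1*2^1*19^(-1)*163^(-1)*167^(-1)*29347^1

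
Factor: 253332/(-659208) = -1 * 2^(-1) * 3^1 * 11^(-2) * 31^1 = -93/242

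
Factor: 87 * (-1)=-1 * 3^1 * 29^1=-87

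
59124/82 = 721 + 1/41 ≈ 721.02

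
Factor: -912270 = -1 * 2^1 * 3^1 * 5^1 * 47^1 * 647^1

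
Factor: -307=-1 * 307^1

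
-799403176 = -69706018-729697158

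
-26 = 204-230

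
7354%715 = 204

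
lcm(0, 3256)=0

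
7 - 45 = -38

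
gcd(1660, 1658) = 2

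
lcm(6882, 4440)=137640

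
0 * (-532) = 0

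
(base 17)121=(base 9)400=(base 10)324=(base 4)11010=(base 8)504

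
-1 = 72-73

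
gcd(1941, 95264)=1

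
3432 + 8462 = 11894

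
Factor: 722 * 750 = 2^2 * 3^1 * 5^3 * 19^2 = 541500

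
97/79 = 1 + 18/79 ≈ 1.23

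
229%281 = 229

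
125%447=125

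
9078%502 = 42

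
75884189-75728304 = 155885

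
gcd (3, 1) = 1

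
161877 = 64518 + 97359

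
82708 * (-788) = -65173904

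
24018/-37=-649 - 5/37 ≈ -649.14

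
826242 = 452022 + 374220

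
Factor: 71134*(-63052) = -1*2^3*7^1*11^1*1433^1*5081^1 = -4485140968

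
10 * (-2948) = -29480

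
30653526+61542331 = 92195857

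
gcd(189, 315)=63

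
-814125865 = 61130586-875256451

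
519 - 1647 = -1128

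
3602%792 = 434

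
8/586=4/293 ≈ 0.0137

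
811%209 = 184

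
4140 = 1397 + 2743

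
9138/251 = 36 + 102/251 ≈ 36.41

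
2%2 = 0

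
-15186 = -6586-8600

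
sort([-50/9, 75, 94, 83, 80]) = [-50/9, 75, 80, 83, 94]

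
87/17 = 5 + 2/17 ≈ 5.12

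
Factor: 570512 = 2^4 * 181^1 * 197^1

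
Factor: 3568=2^4 * 223^1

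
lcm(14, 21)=42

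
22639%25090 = 22639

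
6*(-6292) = -37752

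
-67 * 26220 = -1756740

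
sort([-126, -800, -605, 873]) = [-800, -605, -126, 873]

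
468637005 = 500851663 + -32214658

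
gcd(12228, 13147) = 1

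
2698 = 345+2353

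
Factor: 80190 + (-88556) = -1*2^1*47^1*89^1 = -8366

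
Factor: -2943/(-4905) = 3^1 * 5^(-1) = 3/5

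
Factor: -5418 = -1*2^1*3^2*7^1*43^1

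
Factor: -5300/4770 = -1 * 2^1 * 3^(-2) * 5^1 = -10/9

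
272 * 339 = 92208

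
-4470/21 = -1490/7 ≈ -212.86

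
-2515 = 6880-9395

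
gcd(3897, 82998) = 9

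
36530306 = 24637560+11892746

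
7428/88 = 1857/22 ≈ 84.41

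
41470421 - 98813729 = -57343308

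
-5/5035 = -1/1007≈-0.000993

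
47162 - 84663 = -37501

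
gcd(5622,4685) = 937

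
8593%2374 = 1471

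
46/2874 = 23/1437 ≈ 0.0160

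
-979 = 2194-3173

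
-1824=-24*76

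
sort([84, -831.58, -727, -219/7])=[-831.58, -727, -219/7, 84]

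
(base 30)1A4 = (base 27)1HG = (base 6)5324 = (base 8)2264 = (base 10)1204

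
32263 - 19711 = 12552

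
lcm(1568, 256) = 12544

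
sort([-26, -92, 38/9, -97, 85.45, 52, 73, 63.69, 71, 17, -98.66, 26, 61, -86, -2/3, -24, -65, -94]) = [-98.66, -97, -94, -92, -86, -65, -26, -24, -2/3, 38/9, 17, 26, 52, 61, 63.69, 71, 73, 85.45]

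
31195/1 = 31195 = 31195.00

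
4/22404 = 1/5601 ≈ 0.000179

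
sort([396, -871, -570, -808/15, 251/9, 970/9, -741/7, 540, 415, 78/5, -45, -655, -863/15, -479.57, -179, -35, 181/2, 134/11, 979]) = [-871, -655, -570, -479.57, -179, -741/7, -863/15, -808/15, -45, -35, 134/11, 78/5, 251/9, 181/2, 970/9, 396, 415, 540, 979]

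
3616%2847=769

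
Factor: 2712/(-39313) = -1 * 2^3 * 3^1 * 113^1 * 39313^(-1)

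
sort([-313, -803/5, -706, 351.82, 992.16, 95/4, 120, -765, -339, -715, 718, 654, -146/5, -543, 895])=[-765, -715, -706, -543, -339, -313, -803/5, -146/5, 95/4, 120, 351.82, 654, 718, 895, 992.16]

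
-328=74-402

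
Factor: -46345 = -1*5^1*13^1*23^1*31^1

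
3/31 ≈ 0.0968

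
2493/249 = 831/83 ≈ 10.01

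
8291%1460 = 991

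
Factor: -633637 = -1*283^1*2239^1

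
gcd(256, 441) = 1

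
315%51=9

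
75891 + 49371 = 125262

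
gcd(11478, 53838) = 6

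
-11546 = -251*46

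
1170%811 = 359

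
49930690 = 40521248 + 9409442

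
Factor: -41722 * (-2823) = 2^1 * 3^1 * 23^1 * 907^1 * 941^1 = 117781206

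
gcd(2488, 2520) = 8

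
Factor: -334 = -1 * 2^1 * 167^1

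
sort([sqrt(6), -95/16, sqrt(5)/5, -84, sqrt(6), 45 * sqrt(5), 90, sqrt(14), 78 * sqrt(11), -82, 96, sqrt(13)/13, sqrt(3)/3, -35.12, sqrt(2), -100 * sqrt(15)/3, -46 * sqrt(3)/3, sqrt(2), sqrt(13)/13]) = [-100 * sqrt(15)/3, -84, -82, -35.12, -46 * sqrt(3)/3, -95/16, sqrt(13)/13, sqrt(13)/13, sqrt(5)/5, sqrt(3)/3, sqrt(2), sqrt(2), sqrt(6), sqrt(6), sqrt(14), 90, 96, 45 * sqrt(5), 78 * sqrt(11)]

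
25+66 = 91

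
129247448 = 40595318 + 88652130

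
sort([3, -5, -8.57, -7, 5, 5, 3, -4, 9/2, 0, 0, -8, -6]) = [-8.57, -8, -7, -6, -5, -4, 0, 0, 3, 3, 9/2, 5, 5]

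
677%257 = 163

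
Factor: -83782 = -1*2^1*163^1*257^1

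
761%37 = 21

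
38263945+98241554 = 136505499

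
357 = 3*119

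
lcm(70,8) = 280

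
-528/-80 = 6+3/5 = 6.60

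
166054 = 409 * 406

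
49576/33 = 1502+10/33 ≈ 1502.30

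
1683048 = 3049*552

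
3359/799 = 4 + 163/799 ≈ 4.20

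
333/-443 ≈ -0.752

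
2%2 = 0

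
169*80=13520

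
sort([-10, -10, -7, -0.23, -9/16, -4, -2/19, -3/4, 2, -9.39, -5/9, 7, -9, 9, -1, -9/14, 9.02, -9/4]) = [-10, -10, -9.39, -9, -7, -4, -9/4, -1, -3/4, -9/14, -9/16, -5/9, -0.23, -2/19, 2, 7, 9, 9.02]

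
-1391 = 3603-4994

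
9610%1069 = 1058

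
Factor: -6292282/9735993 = -1*2^1*3^(-2)*1081777^(-1)*3146141^1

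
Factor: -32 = -1 * 2^5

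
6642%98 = 76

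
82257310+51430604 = 133687914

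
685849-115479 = 570370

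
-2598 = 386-2984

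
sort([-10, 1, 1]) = [-10, 1, 1]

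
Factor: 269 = 269^1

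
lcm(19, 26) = 494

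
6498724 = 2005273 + 4493451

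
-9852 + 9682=-170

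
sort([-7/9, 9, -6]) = [-6, -7/9, 9]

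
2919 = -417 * (-7)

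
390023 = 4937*79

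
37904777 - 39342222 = -1437445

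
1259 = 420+839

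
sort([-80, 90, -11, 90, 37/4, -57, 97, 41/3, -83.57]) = [-83.57, -80, -57, -11, 37/4, 41/3, 90, 90, 97]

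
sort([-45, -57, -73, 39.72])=[-73, -57, -45, 39.72]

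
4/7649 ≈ 0.000523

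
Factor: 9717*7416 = 2^3*3^3*41^1*79^1*103^1 = 72061272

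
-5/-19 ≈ 0.263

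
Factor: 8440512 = 2^6 * 3^1 * 43961^1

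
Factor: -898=-1*2^1*449^1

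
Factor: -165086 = -1 * 2^1 * 197^1 * 419^1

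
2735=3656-921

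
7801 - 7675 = 126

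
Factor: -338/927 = -1 * 2^1 * 3^(-2) * 13^2 * 103^(-1)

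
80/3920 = 1/49 ≈ 0.0204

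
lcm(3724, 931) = 3724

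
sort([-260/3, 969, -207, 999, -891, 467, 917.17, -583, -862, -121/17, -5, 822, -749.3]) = [-891, -862, -749.3, -583, -207, -260/3, -121/17, -5, 467, 822, 917.17, 969, 999]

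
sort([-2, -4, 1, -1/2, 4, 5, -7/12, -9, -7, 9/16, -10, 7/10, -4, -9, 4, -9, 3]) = [-10, -9, -9, -9, -7, -4, -4, -2, -7/12, -1/2, 9/16, 7/10, 1, 3, 4, 4, 5]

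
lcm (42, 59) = 2478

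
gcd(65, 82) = 1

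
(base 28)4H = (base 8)201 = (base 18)73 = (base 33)3U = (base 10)129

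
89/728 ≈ 0.122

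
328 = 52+276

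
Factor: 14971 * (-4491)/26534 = -1 * 2^(-1) * 3^2 * 11^1 * 499^1 * 1361^1 * 13267^(-1) = -67234761/26534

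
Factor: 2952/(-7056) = -1 * 2^(-1) * 7^(-2) * 41^1 = -41/98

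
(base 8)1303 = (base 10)707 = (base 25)137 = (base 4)23003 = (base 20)1f7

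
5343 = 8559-3216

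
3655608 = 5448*671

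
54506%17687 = 1445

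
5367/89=60 + 27/89 ≈ 60.30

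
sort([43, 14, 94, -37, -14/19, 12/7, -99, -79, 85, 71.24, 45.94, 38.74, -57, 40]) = [-99, -79, -57, -37, -14/19, 12/7, 14, 38.74, 40, 43, 45.94, 71.24, 85, 94]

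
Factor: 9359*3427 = 7^2*23^1*149^1*191^1 = 32073293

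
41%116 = 41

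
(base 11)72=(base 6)211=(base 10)79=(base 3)2221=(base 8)117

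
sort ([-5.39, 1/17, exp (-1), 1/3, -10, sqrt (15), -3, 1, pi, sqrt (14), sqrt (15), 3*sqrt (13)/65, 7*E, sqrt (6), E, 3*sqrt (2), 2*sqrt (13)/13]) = [-10, -5.39, -3, 1/17, 3*sqrt (13)/65, 1/3, exp (-1), 2*sqrt (13)/13, 1, sqrt (6), E, pi, sqrt (14), sqrt (15), sqrt (15), 3*sqrt (2), 7*E]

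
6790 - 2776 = 4014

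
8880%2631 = 987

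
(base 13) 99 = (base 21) 60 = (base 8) 176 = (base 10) 126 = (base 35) 3l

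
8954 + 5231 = 14185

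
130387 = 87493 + 42894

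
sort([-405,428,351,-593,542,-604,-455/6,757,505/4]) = [-604,-593,-405,-455/6,505/4,351,428,542,757]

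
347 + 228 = 575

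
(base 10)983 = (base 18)30b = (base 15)458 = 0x3d7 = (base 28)173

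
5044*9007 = 45431308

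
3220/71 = 45+25/71 ≈ 45.35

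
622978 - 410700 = 212278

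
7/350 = 1/50 = 0.02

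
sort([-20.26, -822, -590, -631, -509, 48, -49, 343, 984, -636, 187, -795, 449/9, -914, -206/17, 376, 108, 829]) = [-914, -822, -795, -636, -631, -590, -509, -49, -20.26, -206/17, 48, 449/9, 108, 187, 343, 376, 829, 984]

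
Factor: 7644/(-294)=-1 * 2^1 * 13^1=-26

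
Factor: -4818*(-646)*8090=2^3*3^1*5^1*11^1*17^1*19^1*73^1*809^1=25179542520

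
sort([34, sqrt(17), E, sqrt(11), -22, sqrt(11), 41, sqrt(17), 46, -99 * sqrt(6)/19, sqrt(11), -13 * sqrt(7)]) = [-13 * sqrt(7), -22, -99 * sqrt(6)/19, E, sqrt(11), sqrt(11), sqrt(11), sqrt(17), sqrt(17), 34, 41, 46]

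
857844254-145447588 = 712396666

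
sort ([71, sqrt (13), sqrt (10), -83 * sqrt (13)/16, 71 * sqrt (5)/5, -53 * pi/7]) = [-53 * pi/7, -83 * sqrt (13)/16, sqrt (10), sqrt (13), 71 * sqrt (5)/5, 71]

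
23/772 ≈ 0.0298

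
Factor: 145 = 5^1*29^1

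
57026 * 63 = 3592638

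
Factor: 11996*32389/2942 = 2^1*7^2*661^1*1471^(-1)*2999^1 = 194269222/1471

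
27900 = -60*(-465)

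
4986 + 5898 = 10884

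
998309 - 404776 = 593533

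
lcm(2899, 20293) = 20293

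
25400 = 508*50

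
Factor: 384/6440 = 2^4*3^1*5^(-1)*7^(-1)*23^(-1) = 48/805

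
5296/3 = 1765 + 1/3≈1765.33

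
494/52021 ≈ 0.00950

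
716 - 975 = -259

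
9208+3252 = 12460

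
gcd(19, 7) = 1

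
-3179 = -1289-1890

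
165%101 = 64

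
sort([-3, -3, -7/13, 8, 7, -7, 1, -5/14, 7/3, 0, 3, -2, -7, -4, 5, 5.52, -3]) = [-7, -7, -4, -3, -3, -3, -2, -7/13, -5/14, 0, 1, 7/3, 3, 5, 5.52, 7, 8]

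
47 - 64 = -17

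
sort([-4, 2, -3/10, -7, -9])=[-9, -7, -4, -3/10, 2]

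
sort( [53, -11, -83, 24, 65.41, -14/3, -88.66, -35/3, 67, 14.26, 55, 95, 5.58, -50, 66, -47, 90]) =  [-88.66, -83, -50, -47, -35/3, -11, -14/3, 5.58, 14.26, 24, 53, 55, 65.41, 66, 67, 90, 95]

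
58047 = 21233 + 36814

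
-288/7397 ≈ -0.0389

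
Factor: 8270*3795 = 2^1*3^1*5^2*11^1*23^1*827^1 = 31384650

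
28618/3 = 9539 + 1/3 ≈ 9539.33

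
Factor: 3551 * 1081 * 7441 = 7^1 * 23^1 * 47^1 * 53^1 * 67^1 * 1063^1 = 28563253271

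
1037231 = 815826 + 221405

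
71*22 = 1562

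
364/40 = 9 + 1/10 = 9.10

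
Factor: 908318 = 2^1 * 454159^1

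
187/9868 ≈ 0.0190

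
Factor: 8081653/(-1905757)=-1 * 7^(-2) * 19^(-1) * 23^(-1) * 89^(-1) * 8081653^1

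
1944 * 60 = 116640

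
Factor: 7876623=3^1*2625541^1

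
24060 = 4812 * 5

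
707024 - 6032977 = -5325953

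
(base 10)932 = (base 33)s8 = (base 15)422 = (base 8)1644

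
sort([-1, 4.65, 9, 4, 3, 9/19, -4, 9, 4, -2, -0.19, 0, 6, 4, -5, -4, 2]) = [-5, -4, -4, -2, -1, -0.19, 0, 9/19, 2, 3, 4, 4, 4, 4.65, 6, 9, 9]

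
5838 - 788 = 5050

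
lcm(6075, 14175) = 42525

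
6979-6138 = 841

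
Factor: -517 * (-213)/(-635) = -1 * 3^1 * 5^(-1) * 11^1 * 47^1 * 71^1 * 127^(-1) = -110121/635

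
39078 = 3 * 13026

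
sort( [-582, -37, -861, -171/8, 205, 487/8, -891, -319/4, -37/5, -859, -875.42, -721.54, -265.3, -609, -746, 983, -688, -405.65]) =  [-891, -875.42, -861, -859, -746, -721.54, -688, -609, -582, -405.65, -265.3, -319/4, -37, -171/8, -37/5, 487/8, 205, 983]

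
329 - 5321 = -4992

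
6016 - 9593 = -3577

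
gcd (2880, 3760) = 80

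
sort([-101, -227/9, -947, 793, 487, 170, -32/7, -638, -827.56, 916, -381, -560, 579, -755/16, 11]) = [-947, -827.56, -638, -560, -381, -101, -755/16, -227/9, -32/7, 11, 170, 487, 579, 793, 916]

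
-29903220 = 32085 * (-932)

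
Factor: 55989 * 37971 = 3^4 * 4219^1 * 6221^1 = 2125958319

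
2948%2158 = 790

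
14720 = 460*32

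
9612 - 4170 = 5442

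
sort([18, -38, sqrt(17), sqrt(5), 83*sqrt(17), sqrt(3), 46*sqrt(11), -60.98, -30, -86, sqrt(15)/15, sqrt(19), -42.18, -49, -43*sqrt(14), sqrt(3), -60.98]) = [-43*sqrt(14), -86, -60.98, -60.98, -49, -42.18, -38, -30, sqrt(15)/15, sqrt(3), sqrt(3), sqrt(5), sqrt(17), sqrt(19), 18, 46*sqrt(11), 83*sqrt(17)]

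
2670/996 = 2 + 113/166 ≈ 2.68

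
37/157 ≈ 0.236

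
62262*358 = 22289796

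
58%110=58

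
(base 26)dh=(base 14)1b5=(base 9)434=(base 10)355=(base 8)543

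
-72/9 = -8 = -8.00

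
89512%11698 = 7626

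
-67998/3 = -22666 = -22666.00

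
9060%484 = 348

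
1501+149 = 1650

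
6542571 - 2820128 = 3722443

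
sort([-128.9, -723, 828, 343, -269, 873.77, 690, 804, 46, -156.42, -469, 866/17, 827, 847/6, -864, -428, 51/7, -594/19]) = [-864, -723, -469, -428, -269, -156.42, -128.9, -594/19, 51/7, 46, 866/17, 847/6, 343, 690, 804, 827, 828, 873.77]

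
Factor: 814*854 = 2^2*7^1*11^1*37^1*61^1 = 695156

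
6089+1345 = 7434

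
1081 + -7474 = -6393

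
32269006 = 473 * 68222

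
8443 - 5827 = 2616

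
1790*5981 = 10705990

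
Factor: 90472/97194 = 2^2*3^(-1)*43^1*97^(-1)*167^(-1)*263^1 = 45236/48597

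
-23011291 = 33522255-56533546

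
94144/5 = 18828+4/5 = 18828.80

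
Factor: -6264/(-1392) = 2^(-1)*3^2 = 9/2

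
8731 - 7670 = 1061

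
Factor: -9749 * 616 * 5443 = -1 * 2^3 * 7^1 * 11^1 * 5443^1 * 9749^1 = -32687305112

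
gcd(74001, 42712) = 1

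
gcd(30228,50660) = 4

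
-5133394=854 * (-6011) 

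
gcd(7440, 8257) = 1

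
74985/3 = 24995 = 24995.00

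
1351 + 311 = 1662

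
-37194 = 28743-65937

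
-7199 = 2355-9554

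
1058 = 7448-6390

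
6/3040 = 3/1520 ≈ 0.00197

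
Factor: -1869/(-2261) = 3^1*17^(-1)*19^(-1)*89^1 = 267/323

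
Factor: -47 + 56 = 3^2 = 9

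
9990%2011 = 1946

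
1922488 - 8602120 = -6679632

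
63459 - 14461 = 48998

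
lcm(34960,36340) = 2761840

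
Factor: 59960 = 2^3 * 5^1 * 1499^1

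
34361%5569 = 947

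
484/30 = 242/15≈16.13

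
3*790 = 2370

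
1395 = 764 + 631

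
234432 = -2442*(-96)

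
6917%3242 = 433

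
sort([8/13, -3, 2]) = [-3, 8/13, 2]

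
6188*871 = 5389748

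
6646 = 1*6646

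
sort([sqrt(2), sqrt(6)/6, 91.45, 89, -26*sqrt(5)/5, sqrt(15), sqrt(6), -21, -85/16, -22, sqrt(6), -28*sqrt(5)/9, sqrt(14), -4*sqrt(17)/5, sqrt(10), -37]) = [-37, -22, -21, -26*sqrt(5)/5, -28*sqrt(5)/9, -85/16, -4*sqrt(17)/5, sqrt(6)/6, sqrt(2), sqrt(6), sqrt(6), sqrt(10), sqrt(14), sqrt(15), 89, 91.45]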